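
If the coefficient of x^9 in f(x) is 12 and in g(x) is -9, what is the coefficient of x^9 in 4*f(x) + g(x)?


Scalar multiplication scales coefficients: 4 * 12 = 48.
Then add the g coefficient: 48 + -9
= 39

39


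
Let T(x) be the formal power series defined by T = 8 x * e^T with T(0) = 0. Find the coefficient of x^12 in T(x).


Apply the Lagrange inversion formula: if T = 8 x * phi(T) with phi(t) = e^t, then
[x^n] T = 8^n * (1/n) [t^(n-1)] phi(t)^n = 8^n * (1/n) [t^(n-1)] e^(n t) = 8^n * (1/n) * n^(n-1) / (n-1)! = 8^n * n^(n-1) / n!.
When c = 1 this is the Cayley count of rooted labeled trees on n vertices, divided by n!.
For n = 12: 8^12 * 12^11 / 12! = 68719476736 * 743008370688/479001600 = 205195258022068224/1925.

205195258022068224/1925


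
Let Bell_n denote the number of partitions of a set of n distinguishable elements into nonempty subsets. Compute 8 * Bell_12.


Bell_12 can be computed from the Bell triangle or from Dobinski's identity Bell_n = (1/e) * sum_{k>=0} k^n / k!.
Computing Bell_12 = 4213597.
Then 8 * 4213597 = 33708776.

33708776


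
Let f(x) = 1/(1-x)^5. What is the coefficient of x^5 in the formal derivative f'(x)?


Differentiate: d/dx [ 1/(1-x)^r ] = r / (1-x)^(r+1).
Here r = 5, so f'(x) = 5 / (1-x)^6.
The expansion of 1/(1-x)^(r+1) has coefficient of x^n equal to C(n+r, r).
So the coefficient of x^5 in f'(x) is
5 * C(10, 5) = 5 * 252 = 1260

1260


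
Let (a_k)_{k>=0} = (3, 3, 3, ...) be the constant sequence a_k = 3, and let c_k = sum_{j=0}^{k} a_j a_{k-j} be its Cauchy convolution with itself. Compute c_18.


Since a_j = 3 for all j >= 0, the convolution sum becomes
c_k = sum_{j=0}^{k} 3 * 3 = 9 * (k + 1).
Equivalently, the generating function of (a_k) is 3/(1 - x) and its square is 9/(1 - x)^2 = sum_{k>=0} 9(k + 1) x^k.
For k = 18: 9 * 19 = 171.

171


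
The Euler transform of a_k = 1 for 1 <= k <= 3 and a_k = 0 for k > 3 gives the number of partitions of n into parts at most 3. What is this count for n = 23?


Partitions of 23 into parts at most 3:
Using generating function (1-x)^(-1)(1-x^2)^(-1)(1-x^3)^(-1),
the coefficient of x^23 = 56

56


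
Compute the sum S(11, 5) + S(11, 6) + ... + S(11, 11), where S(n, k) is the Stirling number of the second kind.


By definition, S(n, k) counts partitions of an n-set into exactly k nonempty blocks.
Computing row n = 11 for k = 5..11:
S(11, k): 246730, 179487, 63987, 11880, 1155, 55, 1
Sum = 503295.

503295


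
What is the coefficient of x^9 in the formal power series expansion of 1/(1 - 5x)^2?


The general identity 1/(1 - c x)^r = sum_{k>=0} c^k C(k + r - 1, r - 1) x^k follows by substituting y = c x into 1/(1 - y)^r = sum_{k>=0} C(k + r - 1, r - 1) y^k.
For c = 5, r = 2, k = 9:
5^9 * C(10, 1) = 1953125 * 10 = 19531250.

19531250


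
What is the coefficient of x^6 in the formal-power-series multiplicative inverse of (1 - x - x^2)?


Let the inverse be f(x) = sum_{k>=0} a_k x^k. From f(x) * (1 - x - x^2) = 1 and matching coefficients:
 x^0: a_0 = 1.
 x^1: a_1 - a_0 = 0, so a_1 = 1.
 x^k (k >= 2): a_k - a_{k-1} - a_{k-2} = 0, i.e. a_k = a_{k-1} + a_{k-2}.
This is the Fibonacci-type recurrence shifted so that a_0 = a_1 = 1.
Iterating: a_0=1, a_1=1, a_2=2, a_3=3, a_4=5, a_5=8, a_6=13
a_6 = 13.

13


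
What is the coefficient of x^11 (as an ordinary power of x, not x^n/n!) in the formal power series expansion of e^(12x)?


The exponential series is e^y = sum_{k>=0} y^k / k!. Substituting y = 12x gives
e^(12x) = sum_{k>=0} 12^k x^k / k!.
So the coefficient of x^n is a^n/n! with a = 12, n = 11:
12^11 / 11! = 743008370688/39916800 = 35831808/1925

35831808/1925


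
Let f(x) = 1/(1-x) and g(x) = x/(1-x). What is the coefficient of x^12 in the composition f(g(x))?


First simplify the composition: f(g(x)) = 1/(1 - x/(1-x)) = (1-x)/((1-x) - x) = (1-x)/(1-2x).
Now extract the coefficient. Write (1-x)/(1-2x) = 1/(1-2x) - x/(1-2x).
The coefficient of x^n in 1/(1-2x) is 2^n, and in x/(1-2x) is 2^(n-1) (for n >= 1).
So the coefficient of x^12 is 2^12 - 2^11 = 4096 - 2048 = 2048.

2048


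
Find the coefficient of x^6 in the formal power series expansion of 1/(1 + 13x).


Write 1/(1 + c x) = 1/(1 - (-c) x) and apply the geometric-series identity
1/(1 - y) = sum_{k>=0} y^k to get 1/(1 + c x) = sum_{k>=0} (-c)^k x^k.
So the coefficient of x^k is (-c)^k = (-1)^k * c^k.
Here c = 13 and k = 6:
(-13)^6 = 1 * 4826809 = 4826809

4826809


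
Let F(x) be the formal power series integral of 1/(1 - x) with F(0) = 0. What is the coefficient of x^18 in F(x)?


1/(1 - x) = sum_{k>=0} x^k. Integrating termwise and using F(0) = 0 gives
F(x) = sum_{k>=0} x^(k+1) / (k+1) = sum_{m>=1} x^m / m = -ln(1 - x).
So the coefficient of x^18 is 1/18 = 1/18.

1/18


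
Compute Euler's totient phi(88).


phi(n) counts integers in [1, n] coprime to n. Using the multiplicative formula phi(n) = n * prod_{p | n} (1 - 1/p):
88 = 2^3 * 11, so
phi(88) = 88 * (1 - 1/2) * (1 - 1/11) = 40.

40


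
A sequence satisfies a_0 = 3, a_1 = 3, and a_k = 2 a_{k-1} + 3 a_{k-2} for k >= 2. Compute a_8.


The characteristic equation is t^2 - 2 t - 3 = 0, with roots r_1 = 3 and r_2 = -1 (so c_1 = r_1 + r_2, c_2 = -r_1 r_2 as required).
One can use the closed form a_n = A r_1^n + B r_2^n, but direct iteration is more reliable:
a_0 = 3, a_1 = 3, a_2 = 15, a_3 = 39, a_4 = 123, a_5 = 363, a_6 = 1095, a_7 = 3279, a_8 = 9843.
So a_8 = 9843.

9843


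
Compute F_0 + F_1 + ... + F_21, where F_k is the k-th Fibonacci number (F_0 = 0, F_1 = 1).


Use the identity sum_{k=0}^{N} F_k = F_{N+2} - 1 (which follows from F_{k+2} - F_{k+1} = F_k). Then
sum_{k=0}^{21} F_k = (F_{23} - 1) - (F_{1} - 1) = F_{23} - F_{1}.
Computing: F_{23} = 28657, F_{1} = 1, so
Sum = 28657 - 1 = 28656.

28656


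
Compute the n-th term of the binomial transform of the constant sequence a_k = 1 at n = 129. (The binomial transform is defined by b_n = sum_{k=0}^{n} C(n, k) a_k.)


With a_k = 1 for all k, b_n = sum_{k=0}^{n} C(n, k) = 2^n by the binomial theorem.
For n = 129: 2^129 = 680564733841876926926749214863536422912.

680564733841876926926749214863536422912


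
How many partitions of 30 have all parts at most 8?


Using the generating function (1-x)^(-1)(1-x^2)^(-1)...(1-x^8)^(-1),
the coefficient of x^30 counts these restricted partitions.
Result = 2462

2462


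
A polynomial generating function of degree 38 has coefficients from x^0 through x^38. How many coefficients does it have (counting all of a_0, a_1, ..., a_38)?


A polynomial of degree 38 takes the form a_0 + a_1 x + ... + a_38 x^38.
The number of coefficients is 38 + 1 = 39.

39


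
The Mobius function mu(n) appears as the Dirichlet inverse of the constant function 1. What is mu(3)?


3 = 3 (all distinct primes).
mu(3) = (-1)^1 = -1

-1


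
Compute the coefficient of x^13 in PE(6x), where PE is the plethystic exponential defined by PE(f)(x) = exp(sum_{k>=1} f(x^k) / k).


With f(x) = 6x, the exponent is sum_{k>=1} 6 x^k / k = 6 * (-ln(1 - x)). Exponentiating:
PE(6x) = exp(-6 ln(1 - x)) = 1/(1 - x)^6.
By the negative binomial expansion, [x^n] 1/(1 - x)^6 = C(n + 5, 5).
For n = 13: C(18, 5) = 8568.

8568


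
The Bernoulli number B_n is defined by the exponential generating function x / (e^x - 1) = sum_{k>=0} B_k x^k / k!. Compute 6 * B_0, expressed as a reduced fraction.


Bernoulli numbers can also be computed recursively via B_0 = 1 and sum_{j=0}^{m} C(m+1, j) B_j = 0 for m >= 1. Odd-index Bernoulli numbers vanish for k >= 3.
Computing B_0 = 1, so 6 * B_0 = 6 * 1 = 6.

6


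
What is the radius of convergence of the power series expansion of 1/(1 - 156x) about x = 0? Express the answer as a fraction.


Expanding 1/(1 - 156x) = sum_{k>=0} 156^k x^k, the series converges when |156x| < 1, i.e., |x| < 1/156.
So the radius of convergence is 1/156 = 1/156.

1/156


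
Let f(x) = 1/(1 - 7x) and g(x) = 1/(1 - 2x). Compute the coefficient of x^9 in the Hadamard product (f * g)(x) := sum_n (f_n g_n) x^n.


f has coefficients f_k = 7^k and g has coefficients g_k = 2^k, so the Hadamard product has coefficient (f*g)_k = 7^k * 2^k = 14^k.
For k = 9: 14^9 = 20661046784.

20661046784


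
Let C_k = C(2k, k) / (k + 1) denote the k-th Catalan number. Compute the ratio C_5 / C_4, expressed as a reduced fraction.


Using C_k = (2k)! / (k! (k+1)!), the ratio C_{k+1}/C_k simplifies to
C_{k+1}/C_k = [(2k+2)! / ((k+1)! (k+2)!)] * [k! (k+1)! / (2k)!]
 = (2k+2)(2k+1) / ((k+1)(k+2)) = 2(2k+1) / (k+2).
For k = 4: 2(2*4 + 1) / (4 + 2) = 18/6 = 3.

3


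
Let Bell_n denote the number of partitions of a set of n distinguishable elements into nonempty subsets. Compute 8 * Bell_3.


Bell_3 can be computed from the Bell triangle or from Dobinski's identity Bell_n = (1/e) * sum_{k>=0} k^n / k!.
Computing Bell_3 = 5.
Then 8 * 5 = 40.

40


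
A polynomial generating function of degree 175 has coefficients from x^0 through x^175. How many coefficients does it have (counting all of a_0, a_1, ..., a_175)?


A polynomial of degree 175 takes the form a_0 + a_1 x + ... + a_175 x^175.
The number of coefficients is 175 + 1 = 176.

176


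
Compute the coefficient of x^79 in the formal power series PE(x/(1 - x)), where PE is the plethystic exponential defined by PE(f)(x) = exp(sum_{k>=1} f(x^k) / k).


For f(x) = x/(1 - x) we have
sum_{k>=1} f(x^k) / k = sum_{k>=1} (1/k) * x^k / (1 - x^k) = sum_{k, m >= 1} x^(k m) / k,
which after exponentiating simplifies to
PE(x/(1 - x)) = prod_{k>=1} 1 / (1 - x^k).
This is the generating function for the partition function p(n), so the coefficient of x^79 is p(79).
Computing p(79) by dynamic programming over parts 1, 2, ..., 79: p(79) = 13848650.

13848650


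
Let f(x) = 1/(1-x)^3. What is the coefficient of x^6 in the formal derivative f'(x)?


Differentiate: d/dx [ 1/(1-x)^r ] = r / (1-x)^(r+1).
Here r = 3, so f'(x) = 3 / (1-x)^4.
The expansion of 1/(1-x)^(r+1) has coefficient of x^n equal to C(n+r, r).
So the coefficient of x^6 in f'(x) is
3 * C(9, 3) = 3 * 84 = 252

252


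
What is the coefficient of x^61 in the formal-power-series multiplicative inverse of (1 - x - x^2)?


Let the inverse be f(x) = sum_{k>=0} a_k x^k. From f(x) * (1 - x - x^2) = 1 and matching coefficients:
 x^0: a_0 = 1.
 x^1: a_1 - a_0 = 0, so a_1 = 1.
 x^k (k >= 2): a_k - a_{k-1} - a_{k-2} = 0, i.e. a_k = a_{k-1} + a_{k-2}.
This is the Fibonacci-type recurrence shifted so that a_0 = a_1 = 1.
Iterating: a_0=1, a_1=1, a_2=2, a_3=3, a_4=5, a_5=8, a_6=13, a_7=21, a_8=34, a_9=55, ...
a_61 = 4052739537881.

4052739537881


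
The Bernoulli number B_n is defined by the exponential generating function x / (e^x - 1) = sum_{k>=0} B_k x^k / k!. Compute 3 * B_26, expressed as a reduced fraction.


Bernoulli numbers can also be computed recursively via B_0 = 1 and sum_{j=0}^{m} C(m+1, j) B_j = 0 for m >= 1. Odd-index Bernoulli numbers vanish for k >= 3.
Computing B_26 = 8553103/6, so 3 * B_26 = 3 * 8553103/6 = 8553103/2.

8553103/2


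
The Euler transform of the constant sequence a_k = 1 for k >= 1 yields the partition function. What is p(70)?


The Euler transform converts the sequence a_k = 1 into the number of integer partitions.
Using the recurrence or dynamic programming:
p(70) = 4087968

4087968


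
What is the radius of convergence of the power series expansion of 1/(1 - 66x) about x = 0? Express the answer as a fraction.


Expanding 1/(1 - 66x) = sum_{k>=0} 66^k x^k, the series converges when |66x| < 1, i.e., |x| < 1/66.
So the radius of convergence is 1/66 = 1/66.

1/66


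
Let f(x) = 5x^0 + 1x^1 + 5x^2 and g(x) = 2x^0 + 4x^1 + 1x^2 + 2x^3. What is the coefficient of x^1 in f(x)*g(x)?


Cauchy product at x^1:
5*4 + 1*2
= 22

22


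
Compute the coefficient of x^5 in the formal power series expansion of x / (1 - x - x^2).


Let f(x) = sum_{k>=0} a_k x^k. Multiplying f(x) * (1 - x - x^2) = x and matching coefficients gives a_0 = 0, a_1 = 1, and a_k = a_{k-1} + a_{k-2} for k >= 2. These are the Fibonacci numbers F_k.
Iterating from F_0 = 0, F_1 = 1:
F_0=0, F_1=1, F_2=1, F_3=2, F_4=3, F_5=5
F_5 = 5.

5


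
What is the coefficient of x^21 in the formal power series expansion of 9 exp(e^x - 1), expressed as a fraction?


exp(e^x - 1) is the exponential generating function for the Bell numbers Bell_k: exp(e^x - 1) = sum_{k>=0} Bell_k x^k / k!.
So the coefficient of x^21 in 9 exp(e^x - 1) is 9 Bell_21 / 21!.
Computing: Bell_21 = 474869816156751 and 21! = 51090942171709440000, giving
9 * 474869816156751/51090942171709440000 = 158289938718917/1892257117470720000.

158289938718917/1892257117470720000


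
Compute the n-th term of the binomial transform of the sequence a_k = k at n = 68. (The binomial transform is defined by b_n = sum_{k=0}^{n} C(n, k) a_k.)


With a_k = k, b_n = sum_{k=0}^{n} C(n, k) k. Using k * C(n, k) = n * C(n-1, k-1) gives b_n = n * sum_{k>=1} C(n-1, k-1) = n * 2^(n-1).
For n = 68: 68 * 2^67 = 68 * 147573952589676412928 = 10035028776097996079104.

10035028776097996079104


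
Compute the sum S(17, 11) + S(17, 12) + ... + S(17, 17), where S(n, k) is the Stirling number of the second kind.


By definition, S(n, k) counts partitions of an n-set into exactly k nonempty blocks.
Computing row n = 17 for k = 11..17:
S(17, k): 512060978, 62022324, 4910178, 249900, 7820, 136, 1
Sum = 579251337.

579251337


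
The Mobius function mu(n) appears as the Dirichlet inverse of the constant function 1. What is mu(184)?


184 has a squared prime factor, so mu(184) = 0.
Factorization reveals a repeated prime.

0


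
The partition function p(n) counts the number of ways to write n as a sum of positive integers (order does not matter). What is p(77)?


Using the generating function prod_{k>=1} 1/(1-x^k), we compute p(77).
By dynamic programming over parts 1 through 77:
p(77) = 10619863

10619863


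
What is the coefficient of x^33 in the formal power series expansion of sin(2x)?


The Maclaurin series is sin(t) = sum_{k>=0} (-1)^k t^(2k+1) / (2k+1)!, so substituting t = 2x, only odd powers of x are nonzero, with coefficient of x^(2k+1) equal to (-1)^k 2^(2k+1) / (2k+1)!.
Write 33 = 2*16 + 1, giving the coefficient (-1)^16 * 2^33 / 33! = 8589934592/8683317618811886495518194401280000000 = 4/4043484860477916195764296875.

4/4043484860477916195764296875


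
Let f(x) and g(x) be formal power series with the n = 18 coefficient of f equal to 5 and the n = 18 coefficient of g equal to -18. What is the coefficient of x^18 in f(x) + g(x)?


Addition of formal power series is termwise.
The coefficient of x^18 in f + g = 5 + -18
= -13

-13


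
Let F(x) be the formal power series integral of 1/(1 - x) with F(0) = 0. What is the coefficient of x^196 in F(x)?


1/(1 - x) = sum_{k>=0} x^k. Integrating termwise and using F(0) = 0 gives
F(x) = sum_{k>=0} x^(k+1) / (k+1) = sum_{m>=1} x^m / m = -ln(1 - x).
So the coefficient of x^196 is 1/196 = 1/196.

1/196


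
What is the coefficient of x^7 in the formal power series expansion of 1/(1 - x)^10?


The negative binomial / multiset identity is
1/(1 - x)^r = sum_{k>=0} C(k + r - 1, r - 1) x^k.
Here r = 10 and k = 7, so the coefficient is
C(7 + 9, 9) = C(16, 9)
= 11440

11440


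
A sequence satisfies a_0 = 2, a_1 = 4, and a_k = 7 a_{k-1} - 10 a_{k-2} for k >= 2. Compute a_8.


The characteristic equation is t^2 - 7 t + 10 = 0, with roots r_1 = 5 and r_2 = 2 (so c_1 = r_1 + r_2, c_2 = -r_1 r_2 as required).
One can use the closed form a_n = A r_1^n + B r_2^n, but direct iteration is more reliable:
a_0 = 2, a_1 = 4, a_2 = 8, a_3 = 16, a_4 = 32, a_5 = 64, a_6 = 128, a_7 = 256, a_8 = 512.
So a_8 = 512.

512


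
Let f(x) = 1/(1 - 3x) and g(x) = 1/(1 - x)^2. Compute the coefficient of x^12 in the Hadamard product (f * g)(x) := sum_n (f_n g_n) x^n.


f has coefficients f_k = 3^k. For g = 1/(1 - x)^2 the coefficient is g_k = C(k + 1, 1) = k + 1. The Hadamard coefficient is (f * g)_k = 3^k * (k + 1).
For k = 12: 3^12 * 13 = 531441 * 13 = 6908733.

6908733


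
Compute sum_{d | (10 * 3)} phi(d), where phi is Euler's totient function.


First, 10 * 3 = 30. One classical identity is sum_{d | n} phi(d) = n (each k in [1, n] has a unique gcd with n, and among the k's with gcd(k, n) = n/d there are phi(d) of them). So the sum equals 30. We also verify directly:
Divisors of 30: 1, 2, 3, 5, 6, 10, 15, 30.
phi values: 1, 1, 2, 4, 2, 4, 8, 8.
Sum = 30.

30


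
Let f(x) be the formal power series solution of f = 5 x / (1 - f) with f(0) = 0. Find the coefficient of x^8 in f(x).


Apply Lagrange inversion: f = 5 x * phi(f) with phi(t) = 1/(1 - t), so
[x^n] f = 5^n * (1/n) [t^(n-1)] phi(t)^n = 5^n * (1/n) [t^(n-1)] (1 - t)^(-n) = 5^n * (1/n) C(2n - 2, n - 1) = 5^n * C_{n-1}.
For n = 8: C_7 = C(14, 7) / 8 = 3432/8 = 429.
With the 5^8 = 390625 factor, the coefficient is 390625 * 429 = 167578125.

167578125


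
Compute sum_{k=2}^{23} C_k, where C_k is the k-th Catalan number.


C_2 through C_23: 2, 5, 14, 42, 132, 429, 1430, 4862, 16796, 58786, 208012, 742900, 2674440, 9694845, 35357670, 129644790, 477638700, 1767263190, 6564120420, 24466267020, 91482563640, 343059613650
Sum = 2 + 5 + 14 + 42 + 132 + 429 + 1430 + 4862 + 16796 + 58786 + 208012 + 742900 + 2674440 + 9694845 + 35357670 + 129644790 + 477638700 + 1767263190 + 6564120420 + 24466267020 + 91482563640 + 343059613650
= 467995871775

467995871775


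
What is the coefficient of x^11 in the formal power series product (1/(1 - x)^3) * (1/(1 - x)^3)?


Combine the factors: (1/(1 - x)^3) * (1/(1 - x)^3) = 1/(1 - x)^6.
Then use 1/(1 - x)^r = sum_{k>=0} C(k + r - 1, r - 1) x^k with r = 6 and k = 11:
C(16, 5) = 4368.

4368


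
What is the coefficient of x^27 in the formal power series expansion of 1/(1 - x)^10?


The negative binomial / multiset identity is
1/(1 - x)^r = sum_{k>=0} C(k + r - 1, r - 1) x^k.
Here r = 10 and k = 27, so the coefficient is
C(27 + 9, 9) = C(36, 9)
= 94143280

94143280


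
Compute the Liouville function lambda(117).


The Liouville function is lambda(k) = (-1)^Omega(k), where Omega(k) counts the prime factors of k with multiplicity.
Factoring: 117 = 3 * 3 * 13, so Omega(117) = 3.
lambda(117) = (-1)^3 = -1.

-1


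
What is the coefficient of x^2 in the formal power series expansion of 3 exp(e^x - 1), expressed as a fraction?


exp(e^x - 1) is the exponential generating function for the Bell numbers Bell_k: exp(e^x - 1) = sum_{k>=0} Bell_k x^k / k!.
So the coefficient of x^2 in 3 exp(e^x - 1) is 3 Bell_2 / 2!.
Computing: Bell_2 = 2 and 2! = 2, giving
3 * 2/2 = 3.

3


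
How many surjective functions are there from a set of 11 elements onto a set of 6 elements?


By inclusion-exclusion on which target elements are missed, the number of surjections from an n-set onto a k-set is
surj(n, k) = sum_{j=0}^{k} (-1)^j C(k, j) (k - j)^n.
Equivalently surj(n, k) = k! * S(n, k), where S(n, k) is the Stirling number of the second kind.
For n = 11, k = 6:
S(11, 6) = 179487, so
surj = 6! * 179487 = 720 * 179487 = 129230640.

129230640


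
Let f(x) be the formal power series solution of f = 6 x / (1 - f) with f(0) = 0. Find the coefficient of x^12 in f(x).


Apply Lagrange inversion: f = 6 x * phi(f) with phi(t) = 1/(1 - t), so
[x^n] f = 6^n * (1/n) [t^(n-1)] phi(t)^n = 6^n * (1/n) [t^(n-1)] (1 - t)^(-n) = 6^n * (1/n) C(2n - 2, n - 1) = 6^n * C_{n-1}.
For n = 12: C_11 = C(22, 11) / 12 = 705432/12 = 58786.
With the 6^12 = 2176782336 factor, the coefficient is 2176782336 * 58786 = 127964326404096.

127964326404096


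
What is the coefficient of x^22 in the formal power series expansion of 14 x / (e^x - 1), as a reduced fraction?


The exponential generating function for Bernoulli numbers is
x / (e^x - 1) = sum_{k>=0} B_k x^k / k!.
So the coefficient of x^22 in 14 x / (e^x - 1) is 14 B_22 / 22!.
Computing: B_22 = 854513/138, 22! = 1124000727777607680000, giving
14 * 854513/138 / 1124000727777607680000 = 77683/1007221431385128960000.

77683/1007221431385128960000


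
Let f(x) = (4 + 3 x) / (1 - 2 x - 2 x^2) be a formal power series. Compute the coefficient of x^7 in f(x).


Write f(x) = sum_{k>=0} a_k x^k. Multiplying both sides by 1 - 2 x - 2 x^2 gives
(1 - 2 x - 2 x^2) sum_{k>=0} a_k x^k = 4 + 3 x.
Matching coefficients:
 x^0: a_0 = 4
 x^1: a_1 - 2 a_0 = 3  =>  a_1 = 2*4 + 3 = 11
 x^k (k >= 2): a_k = 2 a_{k-1} + 2 a_{k-2}.
Iterating: a_2 = 30, a_3 = 82, a_4 = 224, a_5 = 612, a_6 = 1672, a_7 = 4568.
So the coefficient of x^7 is 4568.

4568


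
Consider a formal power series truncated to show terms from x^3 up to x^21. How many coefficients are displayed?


From x^3 to x^21 inclusive, the count is 21 - 3 + 1 = 19.

19


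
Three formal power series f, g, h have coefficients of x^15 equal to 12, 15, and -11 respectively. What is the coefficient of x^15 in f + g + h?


Series addition is componentwise:
12 + 15 + -11
= 16

16


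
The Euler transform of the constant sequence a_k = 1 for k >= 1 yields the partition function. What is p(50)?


The Euler transform converts the sequence a_k = 1 into the number of integer partitions.
Using the recurrence or dynamic programming:
p(50) = 204226

204226


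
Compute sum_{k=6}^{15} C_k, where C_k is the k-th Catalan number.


C_6 through C_15: 132, 429, 1430, 4862, 16796, 58786, 208012, 742900, 2674440, 9694845
Sum = 132 + 429 + 1430 + 4862 + 16796 + 58786 + 208012 + 742900 + 2674440 + 9694845
= 13402632

13402632


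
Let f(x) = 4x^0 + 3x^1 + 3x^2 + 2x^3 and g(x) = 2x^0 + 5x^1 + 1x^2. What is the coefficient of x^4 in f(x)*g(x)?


Cauchy product at x^4:
3*1 + 2*5
= 13

13


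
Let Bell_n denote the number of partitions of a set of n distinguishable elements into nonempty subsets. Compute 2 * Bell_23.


Bell_23 can be computed from the Bell triangle or from Dobinski's identity Bell_n = (1/e) * sum_{k>=0} k^n / k!.
Computing Bell_23 = 44152005855084346.
Then 2 * 44152005855084346 = 88304011710168692.

88304011710168692


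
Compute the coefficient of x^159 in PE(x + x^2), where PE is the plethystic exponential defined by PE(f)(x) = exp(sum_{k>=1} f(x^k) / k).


With f(x) = x + x^2, the exponent is sum_{k>=1} (x^k + x^(2k)) / k = -ln(1 - x) - ln(1 - x^2). Exponentiating:
PE(x + x^2) = 1 / ((1 - x)(1 - x^2)).
This is the generating function for partitions of n into parts of size 1 or 2. The number of 2's can be any j in 0..79, and the rest are 1's, so
[x^159] = floor(159/2) + 1 = 80.

80


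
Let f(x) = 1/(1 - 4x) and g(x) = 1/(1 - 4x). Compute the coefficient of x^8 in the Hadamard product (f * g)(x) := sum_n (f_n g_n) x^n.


f has coefficients f_k = 4^k and g has coefficients g_k = 4^k, so the Hadamard product has coefficient (f*g)_k = 4^k * 4^k = 16^k.
For k = 8: 16^8 = 4294967296.

4294967296


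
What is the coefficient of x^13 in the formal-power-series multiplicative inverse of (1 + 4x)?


The inverse is 1/(1 + 4x). Apply the geometric identity 1/(1 - y) = sum_{k>=0} y^k with y = -4x:
1/(1 + 4x) = sum_{k>=0} (-4)^k x^k.
So the coefficient of x^13 is (-4)^13 = -67108864.

-67108864


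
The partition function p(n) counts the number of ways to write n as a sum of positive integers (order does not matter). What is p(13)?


Using the generating function prod_{k>=1} 1/(1-x^k), we compute p(13).
By dynamic programming over parts 1 through 13:
p(13) = 101

101


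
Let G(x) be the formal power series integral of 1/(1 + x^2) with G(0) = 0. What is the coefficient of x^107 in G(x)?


1/(1 + x^2) = sum_{j>=0} (-1)^j x^(2j). Integrating termwise with G(0) = 0:
G(x) = sum_{j>=0} (-1)^j x^(2j+1) / (2j+1) = arctan(x).
Only odd powers are nonzero. For x^107 write 107 = 2*53 + 1, giving
(-1)^53 / 107 = -1/107 = -1/107.

-1/107


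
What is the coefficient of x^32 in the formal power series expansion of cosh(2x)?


The Maclaurin series is cosh(t) = sum_{m>=0} t^(2m) / (2m)!, so substituting t = 2x, only even powers of x are nonzero, with coefficient of x^(2m) equal to 2^(2m) / (2m)!.
For x^32 the coefficient is 2^32/32! = 4294967296/263130836933693530167218012160000000 = 2/122529844256906551386796875.

2/122529844256906551386796875


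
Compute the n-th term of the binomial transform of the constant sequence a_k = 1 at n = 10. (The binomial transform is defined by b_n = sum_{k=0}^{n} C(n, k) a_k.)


With a_k = 1 for all k, b_n = sum_{k=0}^{n} C(n, k) = 2^n by the binomial theorem.
For n = 10: 2^10 = 1024.

1024


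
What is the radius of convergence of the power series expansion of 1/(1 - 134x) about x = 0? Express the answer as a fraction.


Expanding 1/(1 - 134x) = sum_{k>=0} 134^k x^k, the series converges when |134x| < 1, i.e., |x| < 1/134.
So the radius of convergence is 1/134 = 1/134.

1/134


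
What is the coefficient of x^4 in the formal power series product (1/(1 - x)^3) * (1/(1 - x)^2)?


Combine the factors: (1/(1 - x)^3) * (1/(1 - x)^2) = 1/(1 - x)^5.
Then use 1/(1 - x)^r = sum_{k>=0} C(k + r - 1, r - 1) x^k with r = 5 and k = 4:
C(8, 4) = 70.

70


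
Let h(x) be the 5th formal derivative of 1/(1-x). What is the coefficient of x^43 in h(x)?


Differentiating 5 times: d^5/dx^5 [1/(1-x)] = 5!/(1-x)^6.
The expansion 1/(1-x)^6 = sum_{k>=0} C(k+5, 5) x^k, so the coefficient of x^n in 5!/(1-x)^6 is 5! * C(n+5, 5).
For n = 43: 120 * C(48, 5) = 120 * 1712304 = 205476480

205476480


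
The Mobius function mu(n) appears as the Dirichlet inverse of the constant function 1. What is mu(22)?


22 = 2 * 11 (all distinct primes).
mu(22) = (-1)^2 = 1

1


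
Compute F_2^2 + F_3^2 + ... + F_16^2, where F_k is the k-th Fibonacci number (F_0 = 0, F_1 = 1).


There is a standard identity sum_{k=0}^{N} F_k^2 = F_N * F_{N+1} (proved inductively from the telescoping relation F_k^2 = F_k F_{k+1} - F_{k-1} F_k). Then
sum_{k=2}^{16} F_k^2 = F_16 F_17 - F_1 F_2.
Computing: F_16 = 987, F_17 = 1597, F_1 = 1, F_2 = 1.
Sum = 987 * 1597 - 1 * 1 = 1576238.

1576238


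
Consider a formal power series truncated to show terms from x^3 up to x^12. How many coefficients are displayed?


From x^3 to x^12 inclusive, the count is 12 - 3 + 1 = 10.

10


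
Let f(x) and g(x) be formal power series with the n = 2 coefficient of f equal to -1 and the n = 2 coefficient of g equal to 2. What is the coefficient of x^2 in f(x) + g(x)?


Addition of formal power series is termwise.
The coefficient of x^2 in f + g = -1 + 2
= 1

1


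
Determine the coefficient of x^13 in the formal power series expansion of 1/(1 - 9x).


The geometric series identity gives 1/(1 - c x) = sum_{k>=0} c^k x^k, so the coefficient of x^k is c^k.
Here c = 9 and k = 13.
Computing: 9^13 = 2541865828329

2541865828329


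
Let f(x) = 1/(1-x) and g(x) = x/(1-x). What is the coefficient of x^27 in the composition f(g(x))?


First simplify the composition: f(g(x)) = 1/(1 - x/(1-x)) = (1-x)/((1-x) - x) = (1-x)/(1-2x).
Now extract the coefficient. Write (1-x)/(1-2x) = 1/(1-2x) - x/(1-2x).
The coefficient of x^n in 1/(1-2x) is 2^n, and in x/(1-2x) is 2^(n-1) (for n >= 1).
So the coefficient of x^27 is 2^27 - 2^26 = 134217728 - 67108864 = 67108864.

67108864


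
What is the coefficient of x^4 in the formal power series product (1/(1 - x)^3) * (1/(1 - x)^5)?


Combine the factors: (1/(1 - x)^3) * (1/(1 - x)^5) = 1/(1 - x)^8.
Then use 1/(1 - x)^r = sum_{k>=0} C(k + r - 1, r - 1) x^k with r = 8 and k = 4:
C(11, 7) = 330.

330


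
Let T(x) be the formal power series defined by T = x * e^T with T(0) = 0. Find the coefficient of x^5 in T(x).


Apply the Lagrange inversion formula: if T = x * phi(T) with phi(t) = e^t, then
[x^n] T = (1/n) [t^(n-1)] phi(t)^n = (1/n) [t^(n-1)] e^(n t) = (1/n) * n^(n-1) / (n-1)! = n^(n-1) / n!.
When c = 1 this is the Cayley count of rooted labeled trees on n vertices, divided by n!.
For n = 5: 5^4 / 5! = 625/120 = 125/24.

125/24


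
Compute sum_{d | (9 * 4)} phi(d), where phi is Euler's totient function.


First, 9 * 4 = 36. One classical identity is sum_{d | n} phi(d) = n (each k in [1, n] has a unique gcd with n, and among the k's with gcd(k, n) = n/d there are phi(d) of them). So the sum equals 36. We also verify directly:
Divisors of 36: 1, 2, 3, 4, 6, 9, 12, 18, 36.
phi values: 1, 1, 2, 2, 2, 6, 4, 6, 12.
Sum = 36.

36


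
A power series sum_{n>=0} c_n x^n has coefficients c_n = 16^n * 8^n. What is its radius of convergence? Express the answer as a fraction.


By the root test (Cauchy-Hadamard), the radius is R = 1 / limsup_n |c_n|^(1/n).
Here |c_n|^(1/n) = (16^n * 8^n)^(1/n) = 16 * 8 = 128 for all n.
So R = 1/128 = 1/128.

1/128


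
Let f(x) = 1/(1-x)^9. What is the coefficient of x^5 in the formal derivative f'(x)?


Differentiate: d/dx [ 1/(1-x)^r ] = r / (1-x)^(r+1).
Here r = 9, so f'(x) = 9 / (1-x)^10.
The expansion of 1/(1-x)^(r+1) has coefficient of x^n equal to C(n+r, r).
So the coefficient of x^5 in f'(x) is
9 * C(14, 9) = 9 * 2002 = 18018

18018


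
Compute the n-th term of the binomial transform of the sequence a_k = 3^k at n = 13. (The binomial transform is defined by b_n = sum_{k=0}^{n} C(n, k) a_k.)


With a_k = 3^k, b_n = sum_{k=0}^{n} C(n, k) 3^k = (1 + 3)^n by the binomial theorem.
For n = 13: (1 + 3)^13 = 4^13 = 67108864.

67108864


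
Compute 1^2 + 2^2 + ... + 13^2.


This power sum has a closed form given by Faulhaber's formula
sum_{k=1}^{m} k^p = (1 / (p + 1)) * sum_{j=0}^{p} C(p + 1, j) B_j m^(p + 1 - j),
but for small m direct computation is fastest:
1 + 4 + 9 + 16 + 25 + 36 + 49 + 64 + 81 + 100 + 121 + 144 + 169 = 819.

819


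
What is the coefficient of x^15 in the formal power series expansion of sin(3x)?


The Maclaurin series is sin(t) = sum_{k>=0} (-1)^k t^(2k+1) / (2k+1)!, so substituting t = 3x, only odd powers of x are nonzero, with coefficient of x^(2k+1) equal to (-1)^k 3^(2k+1) / (2k+1)!.
Write 15 = 2*7 + 1, giving the coefficient (-1)^7 * 3^15 / 15! = -14348907/1307674368000 = -19683/1793792000.

-19683/1793792000


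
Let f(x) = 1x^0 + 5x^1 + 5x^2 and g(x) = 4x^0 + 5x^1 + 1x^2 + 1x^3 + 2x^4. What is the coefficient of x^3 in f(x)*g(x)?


Cauchy product at x^3:
1*1 + 5*1 + 5*5
= 31

31


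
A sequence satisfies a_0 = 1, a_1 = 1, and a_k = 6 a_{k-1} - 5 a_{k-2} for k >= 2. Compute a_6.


The characteristic equation is t^2 - 6 t + 5 = 0, with roots r_1 = 5 and r_2 = 1 (so c_1 = r_1 + r_2, c_2 = -r_1 r_2 as required).
One can use the closed form a_n = A r_1^n + B r_2^n, but direct iteration is more reliable:
a_0 = 1, a_1 = 1, a_2 = 1, a_3 = 1, a_4 = 1, a_5 = 1, a_6 = 1.
So a_6 = 1.

1


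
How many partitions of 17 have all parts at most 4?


Using the generating function (1-x)^(-1)(1-x^2)^(-1)...(1-x^4)^(-1),
the coefficient of x^17 counts these restricted partitions.
Result = 72

72


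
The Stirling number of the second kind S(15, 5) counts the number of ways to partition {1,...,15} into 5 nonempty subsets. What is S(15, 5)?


Using the explicit formula S(n,k) = (1/k!) sum_{j=0}^{k} (-1)^(k-j) C(k,j) j^n:
S(15, 5) = 210766920
Equivalently, S(n,k) is n! times the coefficient of x^n in the EGF (e^x - 1)^k / k!.

210766920


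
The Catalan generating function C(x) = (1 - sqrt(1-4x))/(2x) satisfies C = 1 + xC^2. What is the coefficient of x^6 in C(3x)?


Substituting x -> 3x scales the n-th coefficient by 3^n, so [x^6] C(3x) = 3^6 * C_6.
C_6 = C(2*6, 6)/(7) = 924/7 = 132.
So 3^6 * 132 = 729 * 132 = 96228.

96228


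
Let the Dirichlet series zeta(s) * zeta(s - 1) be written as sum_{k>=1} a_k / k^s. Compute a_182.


Convolution gives a_k = sum_{d | k} d * 1 = sum_{d | k} d = sigma(k), the sum of positive divisors of k.
For k = 182, the divisors are 1, 2, 7, 13, 14, 26, 91, 182, so
sigma(182) = 1 + 2 + 7 + 13 + 14 + 26 + 91 + 182 = 336.

336


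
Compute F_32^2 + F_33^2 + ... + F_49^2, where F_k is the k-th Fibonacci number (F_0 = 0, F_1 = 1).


There is a standard identity sum_{k=0}^{N} F_k^2 = F_N * F_{N+1} (proved inductively from the telescoping relation F_k^2 = F_k F_{k+1} - F_{k-1} F_k). Then
sum_{k=32}^{49} F_k^2 = F_49 F_50 - F_31 F_32.
Computing: F_49 = 7778742049, F_50 = 12586269025, F_31 = 1346269, F_32 = 2178309.
Sum = 7778742049 * 12586269025 - 1346269 * 2178309 = 97905337172203853104.

97905337172203853104


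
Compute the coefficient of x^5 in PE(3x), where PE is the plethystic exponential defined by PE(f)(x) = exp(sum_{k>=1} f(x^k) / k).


With f(x) = 3x, the exponent is sum_{k>=1} 3 x^k / k = 3 * (-ln(1 - x)). Exponentiating:
PE(3x) = exp(-3 ln(1 - x)) = 1/(1 - x)^3.
By the negative binomial expansion, [x^n] 1/(1 - x)^3 = C(n + 2, 2).
For n = 5: C(7, 2) = 21.

21


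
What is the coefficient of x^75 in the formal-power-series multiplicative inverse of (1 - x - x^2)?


Let the inverse be f(x) = sum_{k>=0} a_k x^k. From f(x) * (1 - x - x^2) = 1 and matching coefficients:
 x^0: a_0 = 1.
 x^1: a_1 - a_0 = 0, so a_1 = 1.
 x^k (k >= 2): a_k - a_{k-1} - a_{k-2} = 0, i.e. a_k = a_{k-1} + a_{k-2}.
This is the Fibonacci-type recurrence shifted so that a_0 = a_1 = 1.
Iterating: a_0=1, a_1=1, a_2=2, a_3=3, a_4=5, a_5=8, a_6=13, a_7=21, a_8=34, a_9=55, ...
a_75 = 3416454622906707.

3416454622906707


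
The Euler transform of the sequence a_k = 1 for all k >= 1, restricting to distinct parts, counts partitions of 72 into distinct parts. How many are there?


Partitions of 72 into distinct parts can be computed via generating function.
Product (1+x)(1+x^2)(1+x^3)...
The coefficient of x^72 = 36352

36352


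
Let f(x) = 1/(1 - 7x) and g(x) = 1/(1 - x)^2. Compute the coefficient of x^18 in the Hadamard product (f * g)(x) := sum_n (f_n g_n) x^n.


f has coefficients f_k = 7^k. For g = 1/(1 - x)^2 the coefficient is g_k = C(k + 1, 1) = k + 1. The Hadamard coefficient is (f * g)_k = 7^k * (k + 1).
For k = 18: 7^18 * 19 = 1628413597910449 * 19 = 30939858360298531.

30939858360298531


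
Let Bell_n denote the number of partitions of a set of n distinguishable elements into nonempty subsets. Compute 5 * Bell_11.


Bell_11 can be computed from the Bell triangle or from Dobinski's identity Bell_n = (1/e) * sum_{k>=0} k^n / k!.
Computing Bell_11 = 678570.
Then 5 * 678570 = 3392850.

3392850


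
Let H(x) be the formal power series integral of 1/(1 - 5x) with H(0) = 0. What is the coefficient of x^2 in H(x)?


1/(1 - 5x) = sum_{k>=0} 5^k x^k. Integrating termwise with H(0) = 0:
H(x) = sum_{k>=0} 5^k x^(k+1) / (k+1) = sum_{m>=1} 5^(m-1) x^m / m.
For m = 2: 5^1/2 = 5/2 = 5/2.

5/2


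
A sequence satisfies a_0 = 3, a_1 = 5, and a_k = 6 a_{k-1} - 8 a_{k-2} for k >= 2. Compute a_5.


The characteristic equation is t^2 - 6 t + 8 = 0, with roots r_1 = 4 and r_2 = 2 (so c_1 = r_1 + r_2, c_2 = -r_1 r_2 as required).
One can use the closed form a_n = A r_1^n + B r_2^n, but direct iteration is more reliable:
a_0 = 3, a_1 = 5, a_2 = 6, a_3 = -4, a_4 = -72, a_5 = -400.
So a_5 = -400.

-400


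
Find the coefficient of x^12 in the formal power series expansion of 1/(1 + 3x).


Write 1/(1 + c x) = 1/(1 - (-c) x) and apply the geometric-series identity
1/(1 - y) = sum_{k>=0} y^k to get 1/(1 + c x) = sum_{k>=0} (-c)^k x^k.
So the coefficient of x^k is (-c)^k = (-1)^k * c^k.
Here c = 3 and k = 12:
(-3)^12 = 1 * 531441 = 531441

531441


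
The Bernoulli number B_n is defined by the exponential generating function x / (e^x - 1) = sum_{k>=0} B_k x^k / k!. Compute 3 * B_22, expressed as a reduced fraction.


Bernoulli numbers can also be computed recursively via B_0 = 1 and sum_{j=0}^{m} C(m+1, j) B_j = 0 for m >= 1. Odd-index Bernoulli numbers vanish for k >= 3.
Computing B_22 = 854513/138, so 3 * B_22 = 3 * 854513/138 = 854513/46.

854513/46


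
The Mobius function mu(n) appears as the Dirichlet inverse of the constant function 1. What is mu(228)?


228 has a squared prime factor, so mu(228) = 0.
Factorization reveals a repeated prime.

0


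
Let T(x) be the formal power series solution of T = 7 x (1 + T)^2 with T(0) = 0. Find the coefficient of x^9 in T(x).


Apply the Lagrange inversion formula: if T = 7 x * phi(T) with phi(t) = (1 + t)^2, then [x^n] T = 7^n * (1/n) [t^(n-1)] phi(t)^n = 7^n * (1/n) [t^(n-1)] (1 + t)^(2n) = 7^n * (1/n) C(2n, n-1).
Using the identity C(2n, n-1) = C(2n, n) * n / (n+1), the unscaled factor equals C(2n, n) / (n+1) = C_n, the n-th Catalan number.
For n = 9: C_9 = C(18, 9) / 10 = 48620/10 = 4862.
With the 7^9 = 40353607 factor, the coefficient is 40353607 * 4862 = 196199237234.

196199237234


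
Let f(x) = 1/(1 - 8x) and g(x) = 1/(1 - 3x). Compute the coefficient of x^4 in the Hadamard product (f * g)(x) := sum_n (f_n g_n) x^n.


f has coefficients f_k = 8^k and g has coefficients g_k = 3^k, so the Hadamard product has coefficient (f*g)_k = 8^k * 3^k = 24^k.
For k = 4: 24^4 = 331776.

331776


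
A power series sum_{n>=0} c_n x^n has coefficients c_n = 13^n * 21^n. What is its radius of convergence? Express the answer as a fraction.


By the root test (Cauchy-Hadamard), the radius is R = 1 / limsup_n |c_n|^(1/n).
Here |c_n|^(1/n) = (13^n * 21^n)^(1/n) = 13 * 21 = 273 for all n.
So R = 1/273 = 1/273.

1/273


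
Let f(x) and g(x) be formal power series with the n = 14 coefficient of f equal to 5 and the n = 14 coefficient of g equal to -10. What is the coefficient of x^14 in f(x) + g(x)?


Addition of formal power series is termwise.
The coefficient of x^14 in f + g = 5 + -10
= -5

-5


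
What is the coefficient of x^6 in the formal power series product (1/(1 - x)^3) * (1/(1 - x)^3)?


Combine the factors: (1/(1 - x)^3) * (1/(1 - x)^3) = 1/(1 - x)^6.
Then use 1/(1 - x)^r = sum_{k>=0} C(k + r - 1, r - 1) x^k with r = 6 and k = 6:
C(11, 5) = 462.

462


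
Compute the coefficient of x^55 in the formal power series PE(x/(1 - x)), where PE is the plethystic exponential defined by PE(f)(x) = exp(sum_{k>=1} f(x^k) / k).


For f(x) = x/(1 - x) we have
sum_{k>=1} f(x^k) / k = sum_{k>=1} (1/k) * x^k / (1 - x^k) = sum_{k, m >= 1} x^(k m) / k,
which after exponentiating simplifies to
PE(x/(1 - x)) = prod_{k>=1} 1 / (1 - x^k).
This is the generating function for the partition function p(n), so the coefficient of x^55 is p(55).
Computing p(55) by dynamic programming over parts 1, 2, ..., 55: p(55) = 451276.

451276


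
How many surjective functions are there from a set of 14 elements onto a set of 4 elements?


By inclusion-exclusion on which target elements are missed, the number of surjections from an n-set onto a k-set is
surj(n, k) = sum_{j=0}^{k} (-1)^j C(k, j) (k - j)^n.
Equivalently surj(n, k) = k! * S(n, k), where S(n, k) is the Stirling number of the second kind.
For n = 14, k = 4:
S(14, 4) = 10391745, so
surj = 4! * 10391745 = 24 * 10391745 = 249401880.

249401880


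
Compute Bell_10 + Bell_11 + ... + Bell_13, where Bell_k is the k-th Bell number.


Recall Bell_k counts set partitions of a k-set (with Bell_0 = 1 by convention).
Bell_10 through Bell_13: 115975, 678570, 4213597, 27644437
Sum = 115975 + 678570 + 4213597 + 27644437 = 32652579.

32652579


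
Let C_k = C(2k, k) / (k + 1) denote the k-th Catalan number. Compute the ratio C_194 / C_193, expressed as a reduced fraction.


Using C_k = (2k)! / (k! (k+1)!), the ratio C_{k+1}/C_k simplifies to
C_{k+1}/C_k = [(2k+2)! / ((k+1)! (k+2)!)] * [k! (k+1)! / (2k)!]
 = (2k+2)(2k+1) / ((k+1)(k+2)) = 2(2k+1) / (k+2).
For k = 193: 2(2*193 + 1) / (193 + 2) = 774/195 = 258/65.

258/65


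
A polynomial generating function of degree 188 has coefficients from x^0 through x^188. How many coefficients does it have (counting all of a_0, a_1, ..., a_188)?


A polynomial of degree 188 takes the form a_0 + a_1 x + ... + a_188 x^188.
The number of coefficients is 188 + 1 = 189.

189


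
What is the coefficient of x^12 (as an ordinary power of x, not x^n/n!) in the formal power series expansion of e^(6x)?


The exponential series is e^y = sum_{k>=0} y^k / k!. Substituting y = 6x gives
e^(6x) = sum_{k>=0} 6^k x^k / k!.
So the coefficient of x^n is a^n/n! with a = 6, n = 12:
6^12 / 12! = 2176782336/479001600 = 8748/1925

8748/1925


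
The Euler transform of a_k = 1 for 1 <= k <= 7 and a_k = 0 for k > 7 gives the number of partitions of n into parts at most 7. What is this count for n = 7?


Partitions of 7 into parts at most 7:
Using generating function (1-x)^(-1)(1-x^2)^(-1)...(1-x^7)^(-1),
the coefficient of x^7 = 15

15
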